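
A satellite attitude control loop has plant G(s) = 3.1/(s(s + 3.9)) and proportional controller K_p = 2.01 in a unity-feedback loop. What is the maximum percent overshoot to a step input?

From 1 + K_pG(s) = 0: s² + 3.9s + 6.231 = 0 ⇒ ω_n = 2.496, ζ = 0.7812.
%OS = 100·exp(−πζ/√(1−ζ²)) = 100·exp(−π·0.7812/√0.3897) = 1.96%.

1.96%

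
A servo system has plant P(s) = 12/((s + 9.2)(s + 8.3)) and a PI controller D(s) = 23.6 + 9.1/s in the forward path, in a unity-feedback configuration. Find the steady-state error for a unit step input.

0

The open loop D(s)P(s) has a pole at the origin (type 1), so the static position error constant is infinite and e_ss = 1/(1+∞) = 0.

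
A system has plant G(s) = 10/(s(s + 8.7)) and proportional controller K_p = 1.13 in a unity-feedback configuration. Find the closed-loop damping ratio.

ζ = 1.29

The closed-loop denominator is s(s+8.7) + 1.13·10 = s² + 8.7s + 11.3.
So ω_n² = 11.3 ⇒ ω_n = 3.362 rad/s, and ζ = 8.7/(2ω_n) = 1.29.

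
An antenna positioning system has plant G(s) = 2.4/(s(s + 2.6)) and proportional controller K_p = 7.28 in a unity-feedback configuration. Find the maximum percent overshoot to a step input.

35.8%

Closed-loop characteristic equation: s² + 2.6s + 17.47 = 0, so ω_n = 4.18 rad/s and ζ = 2.6/(2·4.18) = 0.311.
%OS = 100·exp(−πζ/√(1−ζ²)) = 100·exp(−π·0.311/√0.9033) = 35.8%.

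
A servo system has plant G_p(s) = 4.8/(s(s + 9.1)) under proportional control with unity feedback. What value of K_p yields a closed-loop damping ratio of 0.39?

K_p = 28.4

Closed-loop characteristic equation: s² + 9.1s + K_p·4.8 = 0.
So ω_n = √(4.8K_p) and 2ζω_n = 9.1, giving ζ = 9.1/(2√(4.8K_p)).
Setting ζ = 0.39: √(4.8K_p) = 9.1/(2·0.39) = 11.67, so K_p = 136.1/4.8 = 28.4.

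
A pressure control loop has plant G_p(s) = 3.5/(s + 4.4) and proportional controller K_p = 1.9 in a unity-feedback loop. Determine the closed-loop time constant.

Closed-loop transfer function: T(s) = K_p·G_p(s)/(1 + K_p·G_p(s)) = 6.65/(s + 4.4 + 6.65) = 6.65/(s + 11.05).
Time constant τ = 1/11.05 = 0.0905 s.

τ = 0.0905 s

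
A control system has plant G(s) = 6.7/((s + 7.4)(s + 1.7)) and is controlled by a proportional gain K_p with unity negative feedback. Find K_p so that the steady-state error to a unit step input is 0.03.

For a type-0 loop with proportional control, e_ss = 1/(1 + K_p·G(0)).
G(0) = 0.5326. Require 1/(1 + K_p·0.5326) = 0.03, so 1 + 0.5326·K_p = 33.33.
K_p = (33.33 − 1)/0.5326 = 60.7.

K_p = 60.7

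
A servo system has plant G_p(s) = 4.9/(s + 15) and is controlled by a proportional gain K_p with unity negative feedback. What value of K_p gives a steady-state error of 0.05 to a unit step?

The loop is type 0, so e_ss(step) = 1/(1 + K_pos) with K_pos = K_p·G_p(0).
G_p(0) = 0.3267. Require 1/(1 + K_p·0.3267) = 0.05, so 1 + 0.3267·K_p = 20.
K_p = (20 − 1)/0.3267 = 58.2.

K_p = 58.2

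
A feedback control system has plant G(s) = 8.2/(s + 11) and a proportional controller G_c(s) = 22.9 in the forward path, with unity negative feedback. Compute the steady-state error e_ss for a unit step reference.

The loop is type 0. Static position error constant K_pos = G_c(0)·G(0) = 22.9·0.7455 = 17.07.
Steady-state error to a unit step: e_ss = 1/(1+K_pos) = 1/18.07 = 0.0553.

0.0553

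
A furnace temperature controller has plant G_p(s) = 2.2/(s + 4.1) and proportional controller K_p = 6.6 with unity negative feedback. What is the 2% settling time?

Closed-loop transfer function: T(s) = K_p·G_p(s)/(1 + K_p·G_p(s)) = 14.52/(s + 4.1 + 14.52) = 14.52/(s + 18.62).
Time constant τ = 1/18.62 = 0.05371 s, so the 2% settling time is about 4τ = 0.215 s.

T_s ≈ 0.215 s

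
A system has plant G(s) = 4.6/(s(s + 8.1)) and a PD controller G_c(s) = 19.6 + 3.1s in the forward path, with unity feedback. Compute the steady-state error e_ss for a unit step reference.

The open loop G_c(s)G(s) has a pole at the origin (type 1), so the static position error constant is infinite and e_ss = 1/(1+∞) = 0.

0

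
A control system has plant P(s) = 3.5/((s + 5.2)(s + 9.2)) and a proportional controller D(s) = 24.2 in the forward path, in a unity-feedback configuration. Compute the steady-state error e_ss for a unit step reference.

The loop is type 0. Static position error constant K_pos = D(0)·P(0) = 24.2·0.07316 = 1.77.
Steady-state error to a unit step: e_ss = 1/(1+K_pos) = 1/2.77 = 0.361.

0.361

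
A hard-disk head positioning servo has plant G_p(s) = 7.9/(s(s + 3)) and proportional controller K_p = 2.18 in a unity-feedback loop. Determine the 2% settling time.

The closed-loop denominator s² + 3s + 17.22 gives ω_n = √17.22 = 4.15 and ζ = 3/(2ω_n) = 0.3615.
2% settling time T_s ≈ 4/(ζω_n) = 4/1.5 = 2.67 s.

T_s ≈ 2.67 s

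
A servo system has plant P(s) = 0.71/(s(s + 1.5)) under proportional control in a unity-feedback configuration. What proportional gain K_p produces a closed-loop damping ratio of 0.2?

K_p = 19.8

Closed-loop characteristic equation: s² + 1.5s + K_p·0.71 = 0.
So ω_n = √(0.71K_p) and 2ζω_n = 1.5, giving ζ = 1.5/(2√(0.71K_p)).
Setting ζ = 0.2: √(0.71K_p) = 1.5/(2·0.2) = 3.75, so K_p = 14.06/0.71 = 19.8.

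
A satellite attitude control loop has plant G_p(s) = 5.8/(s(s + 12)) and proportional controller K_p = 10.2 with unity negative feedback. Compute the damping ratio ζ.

The closed-loop denominator is s(s+12) + 10.2·5.8 = s² + 12s + 59.16.
So ω_n² = 59.16 ⇒ ω_n = 7.692 rad/s, and ζ = 12/(2ω_n) = 0.78.

ζ = 0.78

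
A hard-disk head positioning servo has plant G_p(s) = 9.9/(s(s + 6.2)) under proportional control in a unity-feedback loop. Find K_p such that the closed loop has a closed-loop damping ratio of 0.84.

Closed-loop characteristic equation: s² + 6.2s + K_p·9.9 = 0.
So ω_n = √(9.9K_p) and 2ζω_n = 6.2, giving ζ = 6.2/(2√(9.9K_p)).
Setting ζ = 0.84: √(9.9K_p) = 6.2/(2·0.84) = 3.69, so K_p = 13.62/9.9 = 1.38.

K_p = 1.38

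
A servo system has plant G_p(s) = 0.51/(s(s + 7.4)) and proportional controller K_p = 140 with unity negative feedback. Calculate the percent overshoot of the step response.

21.7%

Closed-loop characteristic equation: s² + 7.4s + 71.4 = 0, so ω_n = 8.45 rad/s and ζ = 7.4/(2·8.45) = 0.4379.
%OS = 100·exp(−πζ/√(1−ζ²)) = 100·exp(−π·0.4379/√0.8083) = 21.7%.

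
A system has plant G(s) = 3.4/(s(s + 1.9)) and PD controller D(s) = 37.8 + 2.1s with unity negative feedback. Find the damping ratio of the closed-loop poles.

Forward path: (37.8 + 2.1s)·3.4/(s(s+1.9)). The closed-loop characteristic equation is s² + (1.9 + 3.4·2.1)s + 3.4·37.8 = 0.
That is s² + 9.04s + 128.5 = 0, so ω_n = 11.34 rad/s and ζ = 9.04/(2·11.34) = 0.3987.

ζ = 0.399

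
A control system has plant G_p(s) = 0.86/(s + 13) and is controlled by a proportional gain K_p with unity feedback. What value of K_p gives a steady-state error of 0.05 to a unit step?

K_p = 287

Steady-state error for a unit step on this type-0 loop is 1/(1 + K_p·G_p(0)).
G_p(0) = 0.06615. Require 1/(1 + K_p·0.06615) = 0.05, so 1 + 0.06615·K_p = 20.
K_p = (20 − 1)/0.06615 = 287.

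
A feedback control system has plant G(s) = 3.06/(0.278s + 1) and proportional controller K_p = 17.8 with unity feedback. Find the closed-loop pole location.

Closed loop: T(s) = K_p·G/(1+K_p·G) = 54.47/(0.278s + 1 + 54.47), with pole at s = −(1 + 54.47)/0.278 = −199.5.

s = -199.5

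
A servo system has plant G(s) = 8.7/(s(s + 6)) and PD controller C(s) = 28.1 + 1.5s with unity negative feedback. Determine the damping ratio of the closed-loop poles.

Forward path: (28.1 + 1.5s)·8.7/(s(s+6)). The closed-loop characteristic equation is s² + (6 + 8.7·1.5)s + 8.7·28.1 = 0.
That is s² + 19.05s + 244.5 = 0, so ω_n = 15.64 rad/s and ζ = 19.05/(2·15.64) = 0.6092.

ζ = 0.609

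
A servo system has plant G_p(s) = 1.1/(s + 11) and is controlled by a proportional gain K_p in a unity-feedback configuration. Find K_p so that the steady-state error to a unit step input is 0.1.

K_p = 90

The loop is type 0, so e_ss(step) = 1/(1 + K_pos) with K_pos = K_p·G_p(0).
G_p(0) = 0.1. Require 1/(1 + K_p·0.1) = 0.1, so 1 + 0.1·K_p = 10.
K_p = (10 − 1)/0.1 = 90.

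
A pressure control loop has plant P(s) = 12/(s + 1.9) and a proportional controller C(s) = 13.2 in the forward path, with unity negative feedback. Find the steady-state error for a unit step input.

The loop is type 0. Static position error constant K_pos = C(0)·P(0) = 13.2·6.316 = 83.37.
Steady-state error to a unit step: e_ss = 1/(1+K_pos) = 1/84.37 = 0.0119.

0.0119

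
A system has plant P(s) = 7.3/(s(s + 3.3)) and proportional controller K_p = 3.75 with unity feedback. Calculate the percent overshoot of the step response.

The closed-loop denominator s² + 3.3s + 27.38 gives ω_n = √27.38 = 5.232 and ζ = 3.3/(2ω_n) = 0.3154.
%OS = 100·exp(−πζ/√(1−ζ²)) = 100·exp(−π·0.3154/√0.9005) = 35.2%.

35.2%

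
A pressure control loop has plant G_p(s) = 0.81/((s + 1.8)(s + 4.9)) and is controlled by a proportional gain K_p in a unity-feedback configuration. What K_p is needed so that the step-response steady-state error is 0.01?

Steady-state error for a unit step on this type-0 loop is 1/(1 + K_p·G_p(0)).
G_p(0) = 0.09184. Require 1/(1 + K_p·0.09184) = 0.01, so 1 + 0.09184·K_p = 100.
K_p = (100 − 1)/0.09184 = 1080.

K_p = 1080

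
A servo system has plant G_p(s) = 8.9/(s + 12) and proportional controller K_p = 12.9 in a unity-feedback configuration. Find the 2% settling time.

Closed-loop transfer function: T(s) = K_p·G_p(s)/(1 + K_p·G_p(s)) = 114.8/(s + 12 + 114.8) = 114.8/(s + 126.8).
Time constant τ = 1/126.8 = 0.007886 s, so the 2% settling time is about 4τ = 0.0315 s.

T_s ≈ 0.0315 s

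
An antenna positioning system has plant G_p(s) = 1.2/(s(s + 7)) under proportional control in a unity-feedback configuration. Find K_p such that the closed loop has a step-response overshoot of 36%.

K_p = 107

From %OS = 100·exp(−πζ/√(1−ζ²)) = 36%, ζ = −ln(0.36)/√(π²+ln²(0.36)) = 0.3093.
Characteristic equation s² + 7s + 1.2K_p = 0 gives ζ = 7/(2√(1.2K_p)).
Setting ζ = 0.3093: √(1.2K_p) = 7/(2·0.3093) = 11.32, so K_p = 128.1/1.2 = 107.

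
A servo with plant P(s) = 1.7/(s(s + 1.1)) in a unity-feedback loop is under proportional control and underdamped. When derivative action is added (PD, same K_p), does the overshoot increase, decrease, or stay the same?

decrease

The derivative term adds K·K_d to the s-coefficient of the characteristic equation, raising 2ζω_n while ω_n is unchanged; ζ increases, so overshoot decreases.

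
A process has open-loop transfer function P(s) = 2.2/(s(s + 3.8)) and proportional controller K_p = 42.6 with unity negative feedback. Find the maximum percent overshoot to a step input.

53.3%

Closed-loop characteristic equation: s² + 3.8s + 93.72 = 0, so ω_n = 9.681 rad/s and ζ = 3.8/(2·9.681) = 0.1963.
%OS = 100·exp(−πζ/√(1−ζ²)) = 100·exp(−π·0.1963/√0.9615) = 53.3%.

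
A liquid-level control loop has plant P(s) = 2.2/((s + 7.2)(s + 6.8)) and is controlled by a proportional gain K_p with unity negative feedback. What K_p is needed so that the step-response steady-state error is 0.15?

K_p = 126

Steady-state error for a unit step on this type-0 loop is 1/(1 + K_p·P(0)).
P(0) = 0.04493. Require 1/(1 + K_p·0.04493) = 0.15, so 1 + 0.04493·K_p = 6.667.
K_p = (6.667 − 1)/0.04493 = 126.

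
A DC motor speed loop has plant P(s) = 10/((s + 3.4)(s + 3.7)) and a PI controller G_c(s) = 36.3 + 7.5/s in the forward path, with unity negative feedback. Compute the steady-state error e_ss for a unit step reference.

0

The open loop G_c(s)P(s) has a pole at the origin (type 1), so the static position error constant is infinite and e_ss = 1/(1+∞) = 0.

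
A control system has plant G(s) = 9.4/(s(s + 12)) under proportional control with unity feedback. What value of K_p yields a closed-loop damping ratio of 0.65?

K_p = 9.06

Closed-loop characteristic equation: s² + 12s + K_p·9.4 = 0.
So ω_n = √(9.4K_p) and 2ζω_n = 12, giving ζ = 12/(2√(9.4K_p)).
Setting ζ = 0.65: √(9.4K_p) = 12/(2·0.65) = 9.231, so K_p = 85.21/9.4 = 9.06.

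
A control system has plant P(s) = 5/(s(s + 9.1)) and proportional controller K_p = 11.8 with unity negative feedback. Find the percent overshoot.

The closed-loop denominator s² + 9.1s + 59 gives ω_n = √59 = 7.681 and ζ = 9.1/(2ω_n) = 0.5924.
%OS = 100·exp(−πζ/√(1−ζ²)) = 100·exp(−π·0.5924/√0.6491) = 9.93%.

9.93%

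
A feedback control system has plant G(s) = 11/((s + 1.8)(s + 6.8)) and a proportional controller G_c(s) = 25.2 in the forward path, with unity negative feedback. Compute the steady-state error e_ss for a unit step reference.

0.0423

The loop is type 0. Static position error constant K_pos = G_c(0)·G(0) = 25.2·0.8987 = 22.65.
Steady-state error to a unit step: e_ss = 1/(1+K_pos) = 1/23.65 = 0.0423.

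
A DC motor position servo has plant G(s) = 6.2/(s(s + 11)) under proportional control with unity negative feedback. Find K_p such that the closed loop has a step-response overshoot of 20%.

From %OS = 100·exp(−πζ/√(1−ζ²)) = 20%, ζ = −ln(0.2)/√(π²+ln²(0.2)) = 0.4559.
Characteristic equation s² + 11s + 6.2K_p = 0 gives ζ = 11/(2√(6.2K_p)).
Setting ζ = 0.4559: √(6.2K_p) = 11/(2·0.4559) = 12.06, so K_p = 145.5/6.2 = 23.5.

K_p = 23.5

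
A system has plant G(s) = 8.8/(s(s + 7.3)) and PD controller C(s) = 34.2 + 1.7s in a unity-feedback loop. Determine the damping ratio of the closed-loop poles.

ζ = 0.642

Forward path: (34.2 + 1.7s)·8.8/(s(s+7.3)). The closed-loop characteristic equation is s² + (7.3 + 8.8·1.7)s + 8.8·34.2 = 0.
That is s² + 22.26s + 301 = 0, so ω_n = 17.35 rad/s and ζ = 22.26/(2·17.35) = 0.6416.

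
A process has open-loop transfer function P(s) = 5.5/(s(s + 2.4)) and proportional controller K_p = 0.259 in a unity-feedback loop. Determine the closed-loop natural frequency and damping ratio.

ω_n = 1.19 rad/s, ζ = 1.01

The closed-loop denominator is s(s+2.4) + 0.259·5.5 = s² + 2.4s + 1.425.
So ω_n² = 1.425 ⇒ ω_n = 1.194 rad/s, and ζ = 2.4/(2ω_n) = 1.01.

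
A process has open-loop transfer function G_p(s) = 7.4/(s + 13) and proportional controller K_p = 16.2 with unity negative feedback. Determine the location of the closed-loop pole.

s = -132.9

Closed-loop transfer function: T(s) = K_p·G_p(s)/(1 + K_p·G_p(s)) = 119.9/(s + 13 + 119.9) = 119.9/(s + 132.9).
The closed-loop pole is at s = −132.9.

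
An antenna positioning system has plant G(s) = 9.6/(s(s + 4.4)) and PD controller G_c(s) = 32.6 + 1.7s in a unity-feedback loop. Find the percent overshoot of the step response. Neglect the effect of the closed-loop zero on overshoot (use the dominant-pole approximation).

10.3%

Forward path: (32.6 + 1.7s)·9.6/(s(s+4.4)). The closed-loop characteristic equation is s² + (4.4 + 9.6·1.7)s + 9.6·32.6 = 0.
That is s² + 20.72s + 313 = 0, so ω_n = 17.69 rad/s and ζ = 20.72/(2·17.69) = 0.5856.
%OS = 100·exp(−πζ/√(1−ζ²)) = 10.3%.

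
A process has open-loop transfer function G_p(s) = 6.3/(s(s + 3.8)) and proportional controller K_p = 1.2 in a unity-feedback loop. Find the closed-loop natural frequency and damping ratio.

The closed-loop denominator is s(s+3.8) + 1.2·6.3 = s² + 3.8s + 7.56.
So ω_n² = 7.56 ⇒ ω_n = 2.75 rad/s, and ζ = 3.8/(2ω_n) = 0.691.

ω_n = 2.75 rad/s, ζ = 0.691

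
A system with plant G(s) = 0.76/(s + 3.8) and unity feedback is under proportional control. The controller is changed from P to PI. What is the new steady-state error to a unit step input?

0

The integrator makes K_pos = lim_{s→0} C(s)G(s) infinite, so e_ss = 1/(1+K_pos) = 0.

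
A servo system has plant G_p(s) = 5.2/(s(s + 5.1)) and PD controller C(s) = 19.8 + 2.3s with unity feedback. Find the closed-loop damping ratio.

Forward path: (19.8 + 2.3s)·5.2/(s(s+5.1)). The closed-loop characteristic equation is s² + (5.1 + 5.2·2.3)s + 5.2·19.8 = 0.
That is s² + 17.06s + 103 = 0, so ω_n = 10.15 rad/s and ζ = 17.06/(2·10.15) = 0.8406.

ζ = 0.841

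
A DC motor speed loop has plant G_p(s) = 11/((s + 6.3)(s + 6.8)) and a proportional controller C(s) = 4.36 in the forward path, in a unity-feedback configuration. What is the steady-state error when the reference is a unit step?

The loop is type 0. Static position error constant K_pos = C(0)·G_p(0) = 4.36·0.2568 = 1.12.
Steady-state error to a unit step: e_ss = 1/(1+K_pos) = 1/2.12 = 0.472.

0.472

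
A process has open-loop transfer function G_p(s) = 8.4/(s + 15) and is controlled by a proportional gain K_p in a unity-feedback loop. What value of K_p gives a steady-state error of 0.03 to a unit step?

Steady-state error for a unit step on this type-0 loop is 1/(1 + K_p·G_p(0)).
G_p(0) = 0.56. Require 1/(1 + K_p·0.56) = 0.03, so 1 + 0.56·K_p = 33.33.
K_p = (33.33 − 1)/0.56 = 57.7.

K_p = 57.7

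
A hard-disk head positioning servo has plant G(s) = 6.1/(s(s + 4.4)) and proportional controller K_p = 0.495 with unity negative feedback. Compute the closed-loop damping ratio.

With unity feedback the closed-loop characteristic equation is s² + 4.4s + 0.495·6.1 = s² + 4.4s + 3.019 = 0.
So ω_n² = 3.019 ⇒ ω_n = 1.738 rad/s, and ζ = 4.4/(2ω_n) = 1.27.

ζ = 1.27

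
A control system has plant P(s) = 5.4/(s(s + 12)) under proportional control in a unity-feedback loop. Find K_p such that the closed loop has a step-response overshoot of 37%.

K_p = 73.2

From %OS = 100·exp(−πζ/√(1−ζ²)) = 37%, ζ = −ln(0.37)/√(π²+ln²(0.37)) = 0.3017.
Characteristic equation s² + 12s + 5.4K_p = 0 gives ζ = 12/(2√(5.4K_p)).
Setting ζ = 0.3017: √(5.4K_p) = 12/(2·0.3017) = 19.89, so K_p = 395.4/5.4 = 73.2.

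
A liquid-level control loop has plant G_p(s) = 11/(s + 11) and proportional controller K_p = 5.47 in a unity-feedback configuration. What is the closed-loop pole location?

Closed-loop transfer function: T(s) = K_p·G_p(s)/(1 + K_p·G_p(s)) = 60.17/(s + 11 + 60.17) = 60.17/(s + 71.17).
The closed-loop pole is at s = −71.17.

s = -71.17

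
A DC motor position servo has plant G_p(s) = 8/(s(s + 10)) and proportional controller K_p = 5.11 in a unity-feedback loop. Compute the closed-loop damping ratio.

ζ = 0.782

The closed-loop denominator is s(s+10) + 5.11·8 = s² + 10s + 40.88.
So ω_n² = 40.88 ⇒ ω_n = 6.394 rad/s, and ζ = 10/(2ω_n) = 0.782.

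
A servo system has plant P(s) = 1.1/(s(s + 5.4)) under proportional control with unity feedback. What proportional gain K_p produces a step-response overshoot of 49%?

From %OS = 100·exp(−πζ/√(1−ζ²)) = 49%, ζ = −ln(0.49)/√(π²+ln²(0.49)) = 0.2214.
Characteristic equation s² + 5.4s + 1.1K_p = 0 gives ζ = 5.4/(2√(1.1K_p)).
Setting ζ = 0.2214: √(1.1K_p) = 5.4/(2·0.2214) = 12.19, so K_p = 148.7/1.1 = 135.

K_p = 135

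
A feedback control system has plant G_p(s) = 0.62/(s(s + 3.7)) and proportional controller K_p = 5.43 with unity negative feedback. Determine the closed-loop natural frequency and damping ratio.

1 + K_p·G_p(s) = 0 gives s² + 3.7s + 3.367 = 0.
Matching s² + 2ζω_n s + ω_n²: ω_n = √3.367 = 1.835 rad/s and 2ζω_n = 3.7, so ζ = 3.7/(2·1.835) = 1.01.

ω_n = 1.83 rad/s, ζ = 1.01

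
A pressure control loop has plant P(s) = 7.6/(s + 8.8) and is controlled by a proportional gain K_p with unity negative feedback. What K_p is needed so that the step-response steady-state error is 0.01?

K_p = 115

For a type-0 loop with proportional control, e_ss = 1/(1 + K_p·P(0)).
P(0) = 0.8636. Require 1/(1 + K_p·0.8636) = 0.01, so 1 + 0.8636·K_p = 100.
K_p = (100 − 1)/0.8636 = 115.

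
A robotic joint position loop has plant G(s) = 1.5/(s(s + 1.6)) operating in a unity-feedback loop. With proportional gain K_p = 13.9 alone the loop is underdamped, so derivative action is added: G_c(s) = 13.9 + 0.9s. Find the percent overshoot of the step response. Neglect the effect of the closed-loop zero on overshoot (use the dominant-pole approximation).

Forward path: (13.9 + 0.9s)·1.5/(s(s+1.6)). The closed-loop characteristic equation is s² + (1.6 + 1.5·0.9)s + 1.5·13.9 = 0.
That is s² + 2.95s + 20.85 = 0, so ω_n = 4.566 rad/s and ζ = 2.95/(2·4.566) = 0.323.
%OS = 100·exp(−πζ/√(1−ζ²)) = 34.2%.

34.2%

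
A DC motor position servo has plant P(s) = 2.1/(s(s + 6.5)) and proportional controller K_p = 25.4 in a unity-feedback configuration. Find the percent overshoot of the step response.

21%

Closed-loop characteristic equation: s² + 6.5s + 53.34 = 0, so ω_n = 7.303 rad/s and ζ = 6.5/(2·7.303) = 0.445.
%OS = 100·exp(−πζ/√(1−ζ²)) = 100·exp(−π·0.445/√0.802) = 21%.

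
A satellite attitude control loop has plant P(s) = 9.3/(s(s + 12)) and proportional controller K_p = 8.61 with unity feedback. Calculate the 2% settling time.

T_s ≈ 0.667 s

Closed-loop characteristic equation: s² + 12s + 80.07 = 0, so ω_n = 8.948 rad/s and ζ = 12/(2·8.948) = 0.6705.
2% settling time T_s ≈ 4/(ζω_n) = 4/6 = 0.667 s.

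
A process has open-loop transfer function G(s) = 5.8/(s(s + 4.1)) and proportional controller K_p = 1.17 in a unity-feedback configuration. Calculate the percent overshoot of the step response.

From 1 + K_pG(s) = 0: s² + 4.1s + 6.786 = 0 ⇒ ω_n = 2.605, ζ = 0.7869.
%OS = 100·exp(−πζ/√(1−ζ²)) = 100·exp(−π·0.7869/√0.3807) = 1.82%.

1.82%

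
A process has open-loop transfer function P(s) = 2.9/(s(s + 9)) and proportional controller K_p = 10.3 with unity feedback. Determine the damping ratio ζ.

The closed-loop denominator is s(s+9) + 10.3·2.9 = s² + 9s + 29.87.
So ω_n² = 29.87 ⇒ ω_n = 5.465 rad/s, and ζ = 9/(2ω_n) = 0.823.

ζ = 0.823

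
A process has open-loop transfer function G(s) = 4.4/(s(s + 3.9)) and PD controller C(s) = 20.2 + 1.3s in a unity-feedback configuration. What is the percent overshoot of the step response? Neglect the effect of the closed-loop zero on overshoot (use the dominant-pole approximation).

Forward path: (20.2 + 1.3s)·4.4/(s(s+3.9)). The closed-loop characteristic equation is s² + (3.9 + 4.4·1.3)s + 4.4·20.2 = 0.
That is s² + 9.62s + 88.88 = 0, so ω_n = 9.428 rad/s and ζ = 9.62/(2·9.428) = 0.5102.
%OS = 100·exp(−πζ/√(1−ζ²)) = 15.5%.

15.5%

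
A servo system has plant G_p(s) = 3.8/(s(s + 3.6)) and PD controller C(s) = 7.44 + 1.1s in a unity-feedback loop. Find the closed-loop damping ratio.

Forward path: (7.44 + 1.1s)·3.8/(s(s+3.6)). The closed-loop characteristic equation is s² + (3.6 + 3.8·1.1)s + 3.8·7.44 = 0.
That is s² + 7.78s + 28.27 = 0, so ω_n = 5.317 rad/s and ζ = 7.78/(2·5.317) = 0.7316.

ζ = 0.732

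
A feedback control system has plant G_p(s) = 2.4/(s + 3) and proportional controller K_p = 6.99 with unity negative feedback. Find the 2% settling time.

Closed-loop transfer function: T(s) = K_p·G_p(s)/(1 + K_p·G_p(s)) = 16.78/(s + 3 + 16.78) = 16.78/(s + 19.78).
Time constant τ = 1/19.78 = 0.05057 s, so the 2% settling time is about 4τ = 0.202 s.

T_s ≈ 0.202 s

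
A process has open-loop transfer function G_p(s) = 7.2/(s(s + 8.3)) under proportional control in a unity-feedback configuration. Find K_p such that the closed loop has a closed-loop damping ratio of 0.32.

K_p = 23.4

Closed-loop characteristic equation: s² + 8.3s + K_p·7.2 = 0.
So ω_n = √(7.2K_p) and 2ζω_n = 8.3, giving ζ = 8.3/(2√(7.2K_p)).
Setting ζ = 0.32: √(7.2K_p) = 8.3/(2·0.32) = 12.97, so K_p = 168.2/7.2 = 23.4.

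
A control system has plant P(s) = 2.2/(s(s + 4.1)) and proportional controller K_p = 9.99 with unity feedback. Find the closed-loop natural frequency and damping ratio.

ω_n = 4.69 rad/s, ζ = 0.437

With unity feedback the closed-loop characteristic equation is s² + 4.1s + 9.99·2.2 = s² + 4.1s + 21.98 = 0.
Matching s² + 2ζω_n s + ω_n²: ω_n = √21.98 = 4.688 rad/s and 2ζω_n = 4.1, so ζ = 4.1/(2·4.688) = 0.437.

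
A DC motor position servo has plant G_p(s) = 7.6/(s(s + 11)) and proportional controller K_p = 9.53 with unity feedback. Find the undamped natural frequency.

With unity feedback the closed-loop characteristic equation is s² + 11s + 9.53·7.6 = s² + 11s + 72.43 = 0.
So ω_n² = 72.43 ⇒ ω_n = 8.51 rad/s, and ζ = 11/(2ω_n) = 0.646.

ω_n = 8.51 rad/s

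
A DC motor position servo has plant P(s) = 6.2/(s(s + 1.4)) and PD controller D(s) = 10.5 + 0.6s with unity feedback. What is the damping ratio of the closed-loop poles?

ζ = 0.317

Forward path: (10.5 + 0.6s)·6.2/(s(s+1.4)). The closed-loop characteristic equation is s² + (1.4 + 6.2·0.6)s + 6.2·10.5 = 0.
That is s² + 5.12s + 65.1 = 0, so ω_n = 8.068 rad/s and ζ = 5.12/(2·8.068) = 0.3173.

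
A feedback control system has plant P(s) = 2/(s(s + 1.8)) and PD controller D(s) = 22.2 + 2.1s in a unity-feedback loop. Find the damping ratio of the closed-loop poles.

Forward path: (22.2 + 2.1s)·2/(s(s+1.8)). The closed-loop characteristic equation is s² + (1.8 + 2·2.1)s + 2·22.2 = 0.
That is s² + 6s + 44.4 = 0, so ω_n = 6.663 rad/s and ζ = 6/(2·6.663) = 0.4502.

ζ = 0.45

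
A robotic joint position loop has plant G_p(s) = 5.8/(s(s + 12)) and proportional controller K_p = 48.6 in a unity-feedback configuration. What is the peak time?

T_p = 0.2 s

The closed-loop denominator s² + 12s + 281.9 gives ω_n = √281.9 = 16.79 and ζ = 12/(2ω_n) = 0.3574.
Damped frequency ω_d = ω_n√(1−ζ²) = 15.68 rad/s, so peak time T_p = π/ω_d = 0.2 s.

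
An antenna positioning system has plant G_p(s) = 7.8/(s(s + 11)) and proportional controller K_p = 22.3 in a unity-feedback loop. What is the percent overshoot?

23.7%

From 1 + K_pG_p(s) = 0: s² + 11s + 173.9 = 0 ⇒ ω_n = 13.19, ζ = 0.417.
%OS = 100·exp(−πζ/√(1−ζ²)) = 100·exp(−π·0.417/√0.8261) = 23.7%.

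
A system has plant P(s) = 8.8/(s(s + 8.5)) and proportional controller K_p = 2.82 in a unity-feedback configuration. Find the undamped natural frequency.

ω_n = 4.98 rad/s

1 + K_p·P(s) = 0 gives s² + 8.5s + 24.82 = 0.
So ω_n² = 24.82 ⇒ ω_n = 4.982 rad/s, and ζ = 8.5/(2ω_n) = 0.853.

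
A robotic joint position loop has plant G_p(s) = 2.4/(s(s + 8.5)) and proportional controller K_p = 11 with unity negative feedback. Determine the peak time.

T_p = 1.09 s

Closed-loop characteristic equation: s² + 8.5s + 26.4 = 0, so ω_n = 5.138 rad/s and ζ = 8.5/(2·5.138) = 0.8272.
Damped frequency ω_d = ω_n√(1−ζ²) = 2.887 rad/s, so peak time T_p = π/ω_d = 1.09 s.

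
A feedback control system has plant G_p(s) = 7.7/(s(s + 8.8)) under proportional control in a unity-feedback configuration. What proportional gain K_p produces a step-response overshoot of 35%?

From %OS = 100·exp(−πζ/√(1−ζ²)) = 35%, ζ = −ln(0.35)/√(π²+ln²(0.35)) = 0.3169.
Characteristic equation s² + 8.8s + 7.7K_p = 0 gives ζ = 8.8/(2√(7.7K_p)).
Setting ζ = 0.3169: √(7.7K_p) = 8.8/(2·0.3169) = 13.88, so K_p = 192.7/7.7 = 25.

K_p = 25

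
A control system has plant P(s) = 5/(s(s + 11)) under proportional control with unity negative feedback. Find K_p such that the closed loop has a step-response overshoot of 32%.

K_p = 52

From %OS = 100·exp(−πζ/√(1−ζ²)) = 32%, ζ = −ln(0.32)/√(π²+ln²(0.32)) = 0.341.
Characteristic equation s² + 11s + 5K_p = 0 gives ζ = 11/(2√(5K_p)).
Setting ζ = 0.341: √(5K_p) = 11/(2·0.341) = 16.13, so K_p = 260.2/5 = 52.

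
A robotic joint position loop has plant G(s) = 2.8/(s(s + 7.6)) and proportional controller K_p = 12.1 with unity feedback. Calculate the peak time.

T_p = 0.713 s

From 1 + K_pG(s) = 0: s² + 7.6s + 33.88 = 0 ⇒ ω_n = 5.821, ζ = 0.6528.
Damped frequency ω_d = ω_n√(1−ζ²) = 4.409 rad/s, so peak time T_p = π/ω_d = 0.713 s.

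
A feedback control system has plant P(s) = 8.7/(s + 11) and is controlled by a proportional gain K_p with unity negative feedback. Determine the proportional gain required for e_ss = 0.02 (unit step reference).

K_p = 62

Steady-state error for a unit step on this type-0 loop is 1/(1 + K_p·P(0)).
P(0) = 0.7909. Require 1/(1 + K_p·0.7909) = 0.02, so 1 + 0.7909·K_p = 50.
K_p = (50 − 1)/0.7909 = 62.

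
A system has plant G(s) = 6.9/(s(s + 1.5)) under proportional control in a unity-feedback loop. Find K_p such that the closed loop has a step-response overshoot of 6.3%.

K_p = 0.187

From %OS = 100·exp(−πζ/√(1−ζ²)) = 6.3%, ζ = −ln(0.063)/√(π²+ln²(0.063)) = 0.6606.
Characteristic equation s² + 1.5s + 6.9K_p = 0 gives ζ = 1.5/(2√(6.9K_p)).
Setting ζ = 0.6606: √(6.9K_p) = 1.5/(2·0.6606) = 1.135, so K_p = 1.289/6.9 = 0.187.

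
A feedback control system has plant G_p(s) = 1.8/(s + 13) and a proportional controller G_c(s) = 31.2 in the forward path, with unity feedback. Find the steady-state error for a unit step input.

The loop is type 0. Static position error constant K_pos = G_c(0)·G_p(0) = 31.2·0.1385 = 4.32.
Steady-state error to a unit step: e_ss = 1/(1+K_pos) = 1/5.32 = 0.188.

0.188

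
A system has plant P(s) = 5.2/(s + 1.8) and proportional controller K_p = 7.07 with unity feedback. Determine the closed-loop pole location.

s = -38.56

Closed-loop transfer function: T(s) = K_p·P(s)/(1 + K_p·P(s)) = 36.76/(s + 1.8 + 36.76) = 36.76/(s + 38.56).
The closed-loop pole is at s = −38.56.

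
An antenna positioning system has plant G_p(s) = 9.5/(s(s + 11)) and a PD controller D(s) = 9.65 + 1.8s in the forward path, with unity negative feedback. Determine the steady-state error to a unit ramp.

0.12

The loop has one pole at the origin (type 1). Velocity error constant K_v = lim_{s→0} s·D(s)G_p(s) = 9.65·9.5/11 = 8.334.
Steady-state error to a unit ramp: e_ss = 1/K_v = 0.12.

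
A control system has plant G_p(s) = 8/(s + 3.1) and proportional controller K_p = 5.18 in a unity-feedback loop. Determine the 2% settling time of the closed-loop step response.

Closed-loop transfer function: T(s) = K_p·G_p(s)/(1 + K_p·G_p(s)) = 41.44/(s + 3.1 + 41.44) = 41.44/(s + 44.54).
Time constant τ = 1/44.54 = 0.02245 s, so the 2% settling time is about 4τ = 0.0898 s.

T_s ≈ 0.0898 s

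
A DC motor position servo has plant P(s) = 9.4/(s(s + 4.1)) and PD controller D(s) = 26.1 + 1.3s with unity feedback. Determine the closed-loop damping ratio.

Forward path: (26.1 + 1.3s)·9.4/(s(s+4.1)). The closed-loop characteristic equation is s² + (4.1 + 9.4·1.3)s + 9.4·26.1 = 0.
That is s² + 16.32s + 245.3 = 0, so ω_n = 15.66 rad/s and ζ = 16.32/(2·15.66) = 0.521.

ζ = 0.521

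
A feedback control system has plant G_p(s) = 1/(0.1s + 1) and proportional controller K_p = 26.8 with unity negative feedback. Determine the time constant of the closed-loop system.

τ = 0.0036 s

Closed loop: T(s) = K_p·G_p/(1+K_p·G_p) = 26.8/(0.1s + 1 + 26.8), with pole at s = −(1 + 26.8)/0.1 = −278.
Closed-loop time constant τ = 1/278 = 0.0036 s.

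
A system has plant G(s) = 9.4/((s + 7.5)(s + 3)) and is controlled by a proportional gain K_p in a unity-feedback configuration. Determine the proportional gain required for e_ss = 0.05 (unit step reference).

Steady-state error for a unit step on this type-0 loop is 1/(1 + K_p·G(0)).
G(0) = 0.4178. Require 1/(1 + K_p·0.4178) = 0.05, so 1 + 0.4178·K_p = 20.
K_p = (20 − 1)/0.4178 = 45.5.

K_p = 45.5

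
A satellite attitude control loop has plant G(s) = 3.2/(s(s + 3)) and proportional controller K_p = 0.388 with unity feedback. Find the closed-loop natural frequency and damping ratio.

ω_n = 1.11 rad/s, ζ = 1.35

The closed-loop denominator is s(s+3) + 0.388·3.2 = s² + 3s + 1.242.
So ω_n² = 1.242 ⇒ ω_n = 1.114 rad/s, and ζ = 3/(2ω_n) = 1.35.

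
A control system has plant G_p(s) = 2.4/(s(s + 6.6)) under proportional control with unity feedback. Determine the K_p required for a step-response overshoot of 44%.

K_p = 71

From %OS = 100·exp(−πζ/√(1−ζ²)) = 44%, ζ = −ln(0.44)/√(π²+ln²(0.44)) = 0.2528.
Characteristic equation s² + 6.6s + 2.4K_p = 0 gives ζ = 6.6/(2√(2.4K_p)).
Setting ζ = 0.2528: √(2.4K_p) = 6.6/(2·0.2528) = 13.05, so K_p = 170.4/2.4 = 71.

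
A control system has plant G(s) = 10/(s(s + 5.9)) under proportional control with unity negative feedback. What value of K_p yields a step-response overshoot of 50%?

From %OS = 100·exp(−πζ/√(1−ζ²)) = 50%, ζ = −ln(0.5)/√(π²+ln²(0.5)) = 0.2155.
Characteristic equation s² + 5.9s + 10K_p = 0 gives ζ = 5.9/(2√(10K_p)).
Setting ζ = 0.2155: √(10K_p) = 5.9/(2·0.2155) = 13.69, so K_p = 187.5/10 = 18.7.

K_p = 18.7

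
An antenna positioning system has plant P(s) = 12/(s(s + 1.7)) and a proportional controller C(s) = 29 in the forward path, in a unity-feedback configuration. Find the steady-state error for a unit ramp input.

The loop has one pole at the origin (type 1). Velocity error constant K_v = lim_{s→0} s·C(s)P(s) = 29·12/1.7 = 204.7.
Steady-state error to a unit ramp: e_ss = 1/K_v = 0.00489.

0.00489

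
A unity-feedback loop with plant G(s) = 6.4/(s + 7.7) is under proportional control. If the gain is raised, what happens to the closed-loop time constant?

The closed-loop bandwidth 7.7+K_p·6.4 grows with K_p, so τ shrinks.

decrease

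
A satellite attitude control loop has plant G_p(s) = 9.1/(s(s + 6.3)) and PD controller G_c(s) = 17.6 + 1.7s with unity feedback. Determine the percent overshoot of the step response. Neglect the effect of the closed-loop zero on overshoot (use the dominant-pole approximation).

Forward path: (17.6 + 1.7s)·9.1/(s(s+6.3)). The closed-loop characteristic equation is s² + (6.3 + 9.1·1.7)s + 9.1·17.6 = 0.
That is s² + 21.77s + 160.2 = 0, so ω_n = 12.66 rad/s and ζ = 21.77/(2·12.66) = 0.8601.
%OS = 100·exp(−πζ/√(1−ζ²)) = 0.501%.

0.501%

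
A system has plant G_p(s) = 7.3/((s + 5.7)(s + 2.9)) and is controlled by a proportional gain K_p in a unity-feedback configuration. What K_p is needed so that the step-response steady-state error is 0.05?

For a type-0 loop with proportional control, e_ss = 1/(1 + K_p·G_p(0)).
G_p(0) = 0.4416. Require 1/(1 + K_p·0.4416) = 0.05, so 1 + 0.4416·K_p = 20.
K_p = (20 − 1)/0.4416 = 43.

K_p = 43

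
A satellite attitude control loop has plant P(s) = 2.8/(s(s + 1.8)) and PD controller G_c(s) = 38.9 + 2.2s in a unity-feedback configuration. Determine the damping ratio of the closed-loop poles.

Forward path: (38.9 + 2.2s)·2.8/(s(s+1.8)). The closed-loop characteristic equation is s² + (1.8 + 2.8·2.2)s + 2.8·38.9 = 0.
That is s² + 7.96s + 108.9 = 0, so ω_n = 10.44 rad/s and ζ = 7.96/(2·10.44) = 0.3814.

ζ = 0.381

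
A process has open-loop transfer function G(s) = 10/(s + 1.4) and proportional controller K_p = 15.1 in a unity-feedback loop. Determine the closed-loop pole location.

Closed-loop transfer function: T(s) = K_p·G(s)/(1 + K_p·G(s)) = 151/(s + 1.4 + 151) = 151/(s + 152.4).
The closed-loop pole is at s = −152.4.

s = -152.4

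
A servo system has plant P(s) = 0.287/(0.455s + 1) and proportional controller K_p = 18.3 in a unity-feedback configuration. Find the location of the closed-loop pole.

Closed loop: T(s) = K_p·P/(1+K_p·P) = 5.252/(0.455s + 1 + 5.252), with pole at s = −(1 + 5.252)/0.455 = −13.74.

s = -13.74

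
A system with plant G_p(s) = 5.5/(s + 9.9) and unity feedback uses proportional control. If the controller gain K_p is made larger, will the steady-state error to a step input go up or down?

decrease

The position error constant K_pos = K_p·G_p(0) grows with K_p, and e_ss = 1/(1+K_pos) falls.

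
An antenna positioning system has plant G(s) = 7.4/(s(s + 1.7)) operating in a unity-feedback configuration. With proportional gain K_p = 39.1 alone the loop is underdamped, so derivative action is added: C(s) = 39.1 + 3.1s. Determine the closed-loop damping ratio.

Forward path: (39.1 + 3.1s)·7.4/(s(s+1.7)). The closed-loop characteristic equation is s² + (1.7 + 7.4·3.1)s + 7.4·39.1 = 0.
That is s² + 24.64s + 289.3 = 0, so ω_n = 17.01 rad/s and ζ = 24.64/(2·17.01) = 0.7243.

ζ = 0.724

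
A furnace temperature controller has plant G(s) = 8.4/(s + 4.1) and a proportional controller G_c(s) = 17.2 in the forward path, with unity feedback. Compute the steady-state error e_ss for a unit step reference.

0.0276

The loop is type 0. Static position error constant K_pos = G_c(0)·G(0) = 17.2·2.049 = 35.24.
Steady-state error to a unit step: e_ss = 1/(1+K_pos) = 1/36.24 = 0.0276.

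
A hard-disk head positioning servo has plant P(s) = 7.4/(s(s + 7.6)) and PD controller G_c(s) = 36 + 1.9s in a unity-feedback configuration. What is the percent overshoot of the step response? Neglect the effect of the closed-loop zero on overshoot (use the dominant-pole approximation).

Forward path: (36 + 1.9s)·7.4/(s(s+7.6)). The closed-loop characteristic equation is s² + (7.6 + 7.4·1.9)s + 7.4·36 = 0.
That is s² + 21.66s + 266.4 = 0, so ω_n = 16.32 rad/s and ζ = 21.66/(2·16.32) = 0.6635.
%OS = 100·exp(−πζ/√(1−ζ²)) = 6.17%.

6.17%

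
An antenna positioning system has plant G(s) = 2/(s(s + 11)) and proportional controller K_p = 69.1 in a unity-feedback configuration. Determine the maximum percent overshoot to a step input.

The closed-loop denominator s² + 11s + 138.2 gives ω_n = √138.2 = 11.76 and ζ = 11/(2ω_n) = 0.4679.
%OS = 100·exp(−πζ/√(1−ζ²)) = 100·exp(−π·0.4679/√0.7811) = 19%.

19%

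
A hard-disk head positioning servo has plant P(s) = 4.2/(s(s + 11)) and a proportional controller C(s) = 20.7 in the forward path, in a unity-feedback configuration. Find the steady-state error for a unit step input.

The open loop C(s)P(s) has a pole at the origin (type 1), so the static position error constant is infinite and e_ss = 1/(1+∞) = 0.

0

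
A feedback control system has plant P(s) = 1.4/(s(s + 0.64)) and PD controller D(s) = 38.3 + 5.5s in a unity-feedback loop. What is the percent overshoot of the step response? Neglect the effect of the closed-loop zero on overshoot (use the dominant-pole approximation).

11.3%

Forward path: (38.3 + 5.5s)·1.4/(s(s+0.64)). The closed-loop characteristic equation is s² + (0.64 + 1.4·5.5)s + 1.4·38.3 = 0.
That is s² + 8.34s + 53.62 = 0, so ω_n = 7.323 rad/s and ζ = 8.34/(2·7.323) = 0.5695.
%OS = 100·exp(−πζ/√(1−ζ²)) = 11.3%.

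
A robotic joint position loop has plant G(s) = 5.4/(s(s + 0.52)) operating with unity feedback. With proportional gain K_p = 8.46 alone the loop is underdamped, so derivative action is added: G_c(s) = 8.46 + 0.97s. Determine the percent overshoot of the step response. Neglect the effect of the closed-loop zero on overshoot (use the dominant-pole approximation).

22.8%

Forward path: (8.46 + 0.97s)·5.4/(s(s+0.52)). The closed-loop characteristic equation is s² + (0.52 + 5.4·0.97)s + 5.4·8.46 = 0.
That is s² + 5.758s + 45.68 = 0, so ω_n = 6.759 rad/s and ζ = 5.758/(2·6.759) = 0.426.
%OS = 100·exp(−πζ/√(1−ζ²)) = 22.8%.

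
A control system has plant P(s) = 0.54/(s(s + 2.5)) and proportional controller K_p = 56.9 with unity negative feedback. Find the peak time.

T_p = 0.582 s

The closed-loop denominator s² + 2.5s + 30.73 gives ω_n = √30.73 = 5.543 and ζ = 2.5/(2ω_n) = 0.2255.
Damped frequency ω_d = ω_n√(1−ζ²) = 5.4 rad/s, so peak time T_p = π/ω_d = 0.582 s.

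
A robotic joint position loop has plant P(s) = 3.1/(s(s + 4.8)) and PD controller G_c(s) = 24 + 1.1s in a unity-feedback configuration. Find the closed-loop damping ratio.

ζ = 0.476

Forward path: (24 + 1.1s)·3.1/(s(s+4.8)). The closed-loop characteristic equation is s² + (4.8 + 3.1·1.1)s + 3.1·24 = 0.
That is s² + 8.21s + 74.4 = 0, so ω_n = 8.626 rad/s and ζ = 8.21/(2·8.626) = 0.4759.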